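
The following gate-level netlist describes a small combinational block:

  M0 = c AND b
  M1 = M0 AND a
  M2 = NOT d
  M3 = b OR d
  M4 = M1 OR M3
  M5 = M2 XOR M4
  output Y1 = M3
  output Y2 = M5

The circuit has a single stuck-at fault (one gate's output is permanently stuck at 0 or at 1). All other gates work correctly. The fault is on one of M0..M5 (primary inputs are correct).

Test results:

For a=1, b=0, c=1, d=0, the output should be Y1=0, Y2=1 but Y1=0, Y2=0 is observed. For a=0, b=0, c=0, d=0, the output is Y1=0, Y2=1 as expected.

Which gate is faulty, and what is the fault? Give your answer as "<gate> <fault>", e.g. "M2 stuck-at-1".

M0 stuck-at-1

Fault-free values for test 1 (a=1, b=0, c=1, d=0): M0=0, M1=0, M2=1, M3=0, M4=0, M5=1, giving Y1=0, Y2=1. Observed Y1=0, Y2=0.
Test 1: faults giving observed Y1=0, Y2=0 are {M0 stuck-at-1, M1 stuck-at-1, M2 stuck-at-0, M4 stuck-at-1, M5 stuck-at-0}.
Test 2 (a=0, b=0, c=0, d=0): fault-free M0=0, M1=0, M2=1, M3=0, M4=0, M5=1 → Y1=0, Y2=1; observed Y1=0, Y2=1. Eliminates M1 stuck-at-1, M2 stuck-at-0, M4 stuck-at-1, M5 stuck-at-0.
Only M0 stuck-at-1 is consistent with every test.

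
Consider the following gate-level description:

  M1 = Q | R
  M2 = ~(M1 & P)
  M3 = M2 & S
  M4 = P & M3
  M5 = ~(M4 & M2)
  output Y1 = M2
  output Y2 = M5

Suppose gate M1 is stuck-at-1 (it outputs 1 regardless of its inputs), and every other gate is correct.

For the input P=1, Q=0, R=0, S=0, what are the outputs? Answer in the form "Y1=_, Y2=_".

Y1=0, Y2=1

Propagate with M1 forced: M1=1 [stuck-at-1], M2=0, M3=0, M4=0, M5=1.
So the outputs are Y1=0, Y2=1. (Without the fault they would be Y1=1, Y2=1.)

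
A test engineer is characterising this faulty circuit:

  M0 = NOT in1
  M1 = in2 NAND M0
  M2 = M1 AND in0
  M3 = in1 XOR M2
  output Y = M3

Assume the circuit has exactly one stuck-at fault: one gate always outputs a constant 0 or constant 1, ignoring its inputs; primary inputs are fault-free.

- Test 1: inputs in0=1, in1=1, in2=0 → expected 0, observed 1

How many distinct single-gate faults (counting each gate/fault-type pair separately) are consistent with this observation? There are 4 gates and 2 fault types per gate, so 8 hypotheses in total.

3

Fault-free: M0=0, M1=1, M2=1, M3=0 → 0. Observed 1.
  M0 stuck-at-0: output 0 ✗
  M0 stuck-at-1: output 0 ✗
  M1 stuck-at-0: output 1 ✓
  M1 stuck-at-1: output 0 ✗
  M2 stuck-at-0: output 1 ✓
  M2 stuck-at-1: output 0 ✗
  M3 stuck-at-0: output 0 ✗
  M3 stuck-at-1: output 1 ✓
Consistent faults: {M1 stuck-at-0, M2 stuck-at-0, M3 stuck-at-1} — 3 in all.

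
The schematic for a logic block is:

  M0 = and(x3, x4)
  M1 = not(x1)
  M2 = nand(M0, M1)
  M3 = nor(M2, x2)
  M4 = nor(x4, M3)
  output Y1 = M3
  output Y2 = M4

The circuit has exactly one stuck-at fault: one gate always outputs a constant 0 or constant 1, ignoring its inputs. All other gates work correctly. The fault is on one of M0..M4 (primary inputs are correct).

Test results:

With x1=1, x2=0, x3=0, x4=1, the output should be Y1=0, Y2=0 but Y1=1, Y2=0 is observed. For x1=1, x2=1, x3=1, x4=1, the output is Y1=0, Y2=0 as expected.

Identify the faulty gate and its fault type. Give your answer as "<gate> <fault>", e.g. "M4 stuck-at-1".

Fault-free values for test 1 (x1=1, x2=0, x3=0, x4=1): M0=0, M1=0, M2=1, M3=0, M4=0, giving Y1=0, Y2=0. Observed Y1=1, Y2=0.
Test 1: faults giving observed Y1=1, Y2=0 are {M2 stuck-at-0, M3 stuck-at-1}.
Test 2 (x1=1, x2=1, x3=1, x4=1): fault-free M0=1, M1=0, M2=1, M3=0, M4=0 → Y1=0, Y2=0; observed Y1=0, Y2=0. Eliminates M3 stuck-at-1.
Only M2 stuck-at-0 is consistent with every test.

M2 stuck-at-0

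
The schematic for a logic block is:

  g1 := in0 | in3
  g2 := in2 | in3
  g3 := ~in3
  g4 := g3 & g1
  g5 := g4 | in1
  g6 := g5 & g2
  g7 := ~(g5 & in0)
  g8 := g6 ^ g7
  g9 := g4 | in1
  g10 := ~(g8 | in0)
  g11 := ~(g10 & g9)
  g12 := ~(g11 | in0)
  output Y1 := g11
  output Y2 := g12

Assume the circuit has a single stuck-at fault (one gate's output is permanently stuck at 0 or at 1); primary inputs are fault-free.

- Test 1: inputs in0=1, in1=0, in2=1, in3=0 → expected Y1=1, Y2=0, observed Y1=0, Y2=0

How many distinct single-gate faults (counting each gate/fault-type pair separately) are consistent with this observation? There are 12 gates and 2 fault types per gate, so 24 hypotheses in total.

2

Fault-free: g1=1, g2=1, g3=1, g4=1, g5=1, g6=1, g7=0, g8=1, g9=1, g10=0, g11=1, g12=0 → Y1=1, Y2=0. Observed Y1=0, Y2=0.
  g1: none of the 2 fault types match ✗
  g2: none of the 2 fault types match ✗
  g3: none of the 2 fault types match ✗
  g4: none of the 2 fault types match ✗
  g5: none of the 2 fault types match ✗
  g6: none of the 2 fault types match ✗
  g7: none of the 2 fault types match ✗
  g8: none of the 2 fault types match ✗
  g9: none of the 2 fault types match ✗
  g10: stuck-at-1 ✓; others ✗
  g11: stuck-at-0 ✓; others ✗
  g12: none of the 2 fault types match ✗
Consistent faults: {g10 stuck-at-1, g11 stuck-at-0} — 2 in all.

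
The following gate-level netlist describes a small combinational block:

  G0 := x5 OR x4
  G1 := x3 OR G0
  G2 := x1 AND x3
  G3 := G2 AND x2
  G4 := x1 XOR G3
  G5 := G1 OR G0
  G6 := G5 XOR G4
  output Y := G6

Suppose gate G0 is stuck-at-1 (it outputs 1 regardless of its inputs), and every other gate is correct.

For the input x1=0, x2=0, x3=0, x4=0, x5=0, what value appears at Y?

1

Propagate with G0 forced: G0=1 [stuck-at-1], G1=1, G2=0, G3=0, G4=0, G5=1, G6=1.
So Y = 1. (Without the fault it would be 0.)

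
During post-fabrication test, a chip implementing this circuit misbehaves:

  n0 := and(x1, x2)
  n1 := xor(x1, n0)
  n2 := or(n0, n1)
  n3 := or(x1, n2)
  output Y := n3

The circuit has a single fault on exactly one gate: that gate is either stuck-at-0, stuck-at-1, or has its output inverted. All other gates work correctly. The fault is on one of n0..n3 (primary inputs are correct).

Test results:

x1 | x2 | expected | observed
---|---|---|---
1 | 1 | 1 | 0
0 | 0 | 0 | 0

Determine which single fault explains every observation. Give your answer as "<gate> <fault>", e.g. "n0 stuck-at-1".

Fault-free values for test 1 (x1=1, x2=1): n0=1, n1=0, n2=1, n3=1, giving Y=1. Observed 0.
Test 1: faults giving observed 0 are {n3 stuck-at-0, n3 inverted output}.
Test 2 (x1=0, x2=0): fault-free n0=0, n1=0, n2=0, n3=0 → 0; observed 0. Eliminates n3 inverted output.
Only n3 stuck-at-0 is consistent with every test.

n3 stuck-at-0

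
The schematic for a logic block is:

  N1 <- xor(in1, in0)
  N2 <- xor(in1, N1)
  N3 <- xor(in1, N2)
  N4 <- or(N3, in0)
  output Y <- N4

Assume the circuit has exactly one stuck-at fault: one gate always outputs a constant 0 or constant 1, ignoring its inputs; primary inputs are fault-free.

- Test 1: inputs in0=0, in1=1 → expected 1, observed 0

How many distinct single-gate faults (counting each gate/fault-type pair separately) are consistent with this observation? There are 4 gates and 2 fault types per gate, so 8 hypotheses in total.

Fault-free: N1=1, N2=0, N3=1, N4=1 → 1. Observed 0.
  N1 stuck-at-0: output 0 ✓
  N1 stuck-at-1: output 1 ✗
  N2 stuck-at-0: output 1 ✗
  N2 stuck-at-1: output 0 ✓
  N3 stuck-at-0: output 0 ✓
  N3 stuck-at-1: output 1 ✗
  N4 stuck-at-0: output 0 ✓
  N4 stuck-at-1: output 1 ✗
Consistent faults: {N1 stuck-at-0, N2 stuck-at-1, N3 stuck-at-0, N4 stuck-at-0} — 4 in all.

4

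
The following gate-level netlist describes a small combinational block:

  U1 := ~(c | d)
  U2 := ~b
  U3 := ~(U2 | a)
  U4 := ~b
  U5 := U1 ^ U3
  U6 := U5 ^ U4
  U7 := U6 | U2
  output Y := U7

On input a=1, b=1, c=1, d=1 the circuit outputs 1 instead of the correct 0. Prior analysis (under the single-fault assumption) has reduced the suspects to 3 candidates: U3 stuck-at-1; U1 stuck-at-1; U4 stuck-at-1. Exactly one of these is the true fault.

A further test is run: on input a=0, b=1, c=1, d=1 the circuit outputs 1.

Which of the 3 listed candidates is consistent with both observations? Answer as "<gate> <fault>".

U3 stuck-at-1

Evaluate each candidate on input a=0, b=1, c=1, d=1:
  U3 stuck-at-1: U1=0, U2=0, U3=1 [stuck-at-1], U4=0, U5=1, U6=1, U7=1 → 1 — matches
  U1 stuck-at-1: U1=1 [stuck-at-1], U2=0, U3=1, U4=0, U5=0, U6=0, U7=0 → 0 — eliminated
  U4 stuck-at-1: U1=0, U2=0, U3=1, U4=1 [stuck-at-1], U5=1, U6=0, U7=0 → 0 — eliminated
Only U3 stuck-at-1 reproduces the observed 1.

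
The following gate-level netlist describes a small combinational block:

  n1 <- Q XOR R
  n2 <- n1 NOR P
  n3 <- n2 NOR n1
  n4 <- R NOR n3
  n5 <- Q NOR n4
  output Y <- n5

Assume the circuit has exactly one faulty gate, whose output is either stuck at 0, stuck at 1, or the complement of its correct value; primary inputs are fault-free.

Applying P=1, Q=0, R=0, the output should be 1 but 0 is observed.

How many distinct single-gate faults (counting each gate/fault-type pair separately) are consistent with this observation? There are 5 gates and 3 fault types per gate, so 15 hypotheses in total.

Fault-free: n1=0, n2=0, n3=1, n4=0, n5=1 → 1. Observed 0.
  n1: stuck-at-1, inverted output ✓; others ✗
  n2: stuck-at-1, inverted output ✓; others ✗
  n3: stuck-at-0, inverted output ✓; others ✗
  n4: stuck-at-1, inverted output ✓; others ✗
  n5: stuck-at-0, inverted output ✓; others ✗
Consistent faults: {n1 stuck-at-1, n1 inverted output, n2 stuck-at-1, n2 inverted output, n3 stuck-at-0, n3 inverted output, n4 stuck-at-1, n4 inverted output, n5 stuck-at-0, n5 inverted output} — 10 in all.

10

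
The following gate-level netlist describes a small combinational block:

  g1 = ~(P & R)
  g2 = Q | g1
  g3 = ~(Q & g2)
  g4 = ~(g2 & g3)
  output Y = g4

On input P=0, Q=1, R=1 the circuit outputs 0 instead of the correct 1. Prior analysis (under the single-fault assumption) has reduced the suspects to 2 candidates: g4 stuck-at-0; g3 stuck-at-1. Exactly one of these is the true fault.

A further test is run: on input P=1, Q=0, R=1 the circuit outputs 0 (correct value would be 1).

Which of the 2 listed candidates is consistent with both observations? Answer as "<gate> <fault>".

Evaluate each candidate on input P=1, Q=0, R=1:
  g4 stuck-at-0: g1=0, g2=0, g3=1, g4=0 [stuck-at-0] → 0 — matches
  g3 stuck-at-1: g1=0, g2=0, g3=1 [stuck-at-1], g4=1 → 1 — eliminated
Only g4 stuck-at-0 reproduces the observed 0.

g4 stuck-at-0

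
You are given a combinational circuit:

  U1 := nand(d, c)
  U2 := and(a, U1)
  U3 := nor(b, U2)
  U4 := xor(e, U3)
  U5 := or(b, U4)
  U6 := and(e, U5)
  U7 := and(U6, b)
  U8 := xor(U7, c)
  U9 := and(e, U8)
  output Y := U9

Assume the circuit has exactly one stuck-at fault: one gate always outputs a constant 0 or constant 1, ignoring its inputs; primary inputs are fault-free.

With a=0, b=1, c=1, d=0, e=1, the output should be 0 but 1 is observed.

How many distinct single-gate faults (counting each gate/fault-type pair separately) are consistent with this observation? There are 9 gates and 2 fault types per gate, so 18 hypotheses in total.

Fault-free: U1=1, U2=0, U3=0, U4=1, U5=1, U6=1, U7=1, U8=0, U9=0 → 0. Observed 1.
  U1: none of the 2 fault types match ✗
  U2: none of the 2 fault types match ✗
  U3: none of the 2 fault types match ✗
  U4: none of the 2 fault types match ✗
  U5: stuck-at-0 ✓; others ✗
  U6: stuck-at-0 ✓; others ✗
  U7: stuck-at-0 ✓; others ✗
  U8: stuck-at-1 ✓; others ✗
  U9: stuck-at-1 ✓; others ✗
Consistent faults: {U5 stuck-at-0, U6 stuck-at-0, U7 stuck-at-0, U8 stuck-at-1, U9 stuck-at-1} — 5 in all.

5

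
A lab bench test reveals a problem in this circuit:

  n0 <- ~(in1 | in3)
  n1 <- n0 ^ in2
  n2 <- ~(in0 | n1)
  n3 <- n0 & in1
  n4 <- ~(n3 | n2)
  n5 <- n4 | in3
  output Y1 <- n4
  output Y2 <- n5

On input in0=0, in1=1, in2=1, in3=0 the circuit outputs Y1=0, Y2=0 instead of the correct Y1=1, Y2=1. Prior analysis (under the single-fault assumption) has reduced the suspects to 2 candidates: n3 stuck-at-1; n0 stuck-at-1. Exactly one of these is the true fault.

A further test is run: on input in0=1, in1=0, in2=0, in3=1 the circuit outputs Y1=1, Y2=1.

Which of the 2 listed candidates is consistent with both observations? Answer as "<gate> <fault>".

Evaluate each candidate on input in0=1, in1=0, in2=0, in3=1:
  n3 stuck-at-1: n0=0, n1=0, n2=0, n3=1 [stuck-at-1], n4=0, n5=1 → Y1=0, Y2=1 — eliminated
  n0 stuck-at-1: n0=1 [stuck-at-1], n1=1, n2=0, n3=0, n4=1, n5=1 → Y1=1, Y2=1 — matches
Only n0 stuck-at-1 reproduces the observed Y1=1, Y2=1.

n0 stuck-at-1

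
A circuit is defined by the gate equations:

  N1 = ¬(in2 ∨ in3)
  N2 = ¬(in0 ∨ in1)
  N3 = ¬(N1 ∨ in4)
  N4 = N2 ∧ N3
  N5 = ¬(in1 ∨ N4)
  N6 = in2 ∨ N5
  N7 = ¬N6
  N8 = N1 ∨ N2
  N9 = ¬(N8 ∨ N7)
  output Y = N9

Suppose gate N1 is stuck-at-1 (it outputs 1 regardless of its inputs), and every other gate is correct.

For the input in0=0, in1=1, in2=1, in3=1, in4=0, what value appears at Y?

Propagate with N1 forced: N1=1 [stuck-at-1], N2=0, N3=0, N4=0, N5=0, N6=1, N7=0, N8=1, N9=0.
So Y = 0. (Without the fault it would be 1.)

0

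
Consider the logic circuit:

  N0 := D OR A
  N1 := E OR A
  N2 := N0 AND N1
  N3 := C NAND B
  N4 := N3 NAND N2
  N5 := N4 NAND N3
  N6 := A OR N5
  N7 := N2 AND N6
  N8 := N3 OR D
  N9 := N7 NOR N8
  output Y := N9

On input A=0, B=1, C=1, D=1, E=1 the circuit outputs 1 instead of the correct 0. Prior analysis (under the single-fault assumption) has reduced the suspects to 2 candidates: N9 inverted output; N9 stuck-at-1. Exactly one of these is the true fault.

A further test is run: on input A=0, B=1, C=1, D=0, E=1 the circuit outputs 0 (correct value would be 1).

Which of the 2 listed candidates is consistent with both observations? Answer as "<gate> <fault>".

N9 inverted output

Evaluate each candidate on input A=0, B=1, C=1, D=0, E=1:
  N9 inverted output: N0=0, N1=1, N2=0, N3=0, N4=1, N5=1, N6=1, N7=0, N8=0, N9=0 [inverted output] → 0 — matches
  N9 stuck-at-1: N0=0, N1=1, N2=0, N3=0, N4=1, N5=1, N6=1, N7=0, N8=0, N9=1 [stuck-at-1] → 1 — eliminated
Only N9 inverted output reproduces the observed 0.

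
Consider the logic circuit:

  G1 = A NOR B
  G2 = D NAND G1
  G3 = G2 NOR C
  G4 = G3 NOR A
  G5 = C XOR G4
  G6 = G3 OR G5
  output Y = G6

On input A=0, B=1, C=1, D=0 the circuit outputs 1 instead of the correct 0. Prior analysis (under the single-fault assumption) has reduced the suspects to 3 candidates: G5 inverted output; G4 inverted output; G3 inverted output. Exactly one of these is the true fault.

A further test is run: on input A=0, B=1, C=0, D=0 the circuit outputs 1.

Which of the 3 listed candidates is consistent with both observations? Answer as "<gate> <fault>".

Evaluate each candidate on input A=0, B=1, C=0, D=0:
  G5 inverted output: G1=0, G2=1, G3=0, G4=1, G5=0 [inverted output], G6=0 → 0 — eliminated
  G4 inverted output: G1=0, G2=1, G3=0, G4=0 [inverted output], G5=0, G6=0 → 0 — eliminated
  G3 inverted output: G1=0, G2=1, G3=1 [inverted output], G4=0, G5=0, G6=1 → 1 — matches
Only G3 inverted output reproduces the observed 1.

G3 inverted output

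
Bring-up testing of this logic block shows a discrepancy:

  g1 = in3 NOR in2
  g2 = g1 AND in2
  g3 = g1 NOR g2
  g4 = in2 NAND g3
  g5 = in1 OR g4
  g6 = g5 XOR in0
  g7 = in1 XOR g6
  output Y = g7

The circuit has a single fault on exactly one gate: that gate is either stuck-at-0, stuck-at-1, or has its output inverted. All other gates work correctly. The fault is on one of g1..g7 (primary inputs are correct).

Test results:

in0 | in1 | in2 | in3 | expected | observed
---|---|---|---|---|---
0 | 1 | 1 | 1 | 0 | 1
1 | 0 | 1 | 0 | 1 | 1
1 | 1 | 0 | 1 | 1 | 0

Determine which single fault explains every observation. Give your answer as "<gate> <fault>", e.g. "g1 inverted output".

Fault-free values for test 1 (in0=0, in1=1, in2=1, in3=1): g1=0, g2=0, g3=1, g4=0, g5=1, g6=1, g7=0, giving Y=0. Observed 1.
Test 1: faults giving observed 1 are {g5 stuck-at-0, g5 inverted output, g6 stuck-at-0, g6 inverted output, g7 stuck-at-1, g7 inverted output}.
Test 2 (in0=1, in1=0, in2=1, in3=0): fault-free g1=0, g2=0, g3=1, g4=0, g5=0, g6=1, g7=1 → 1; observed 1. Eliminates g5 inverted output, g6 stuck-at-0, g6 inverted output, g7 inverted output.
Test 3 (in0=1, in1=1, in2=0, in3=1): fault-free g1=0, g2=0, g3=1, g4=1, g5=1, g6=0, g7=1 → 1; observed 0. Eliminates g7 stuck-at-1.
Only g5 stuck-at-0 is consistent with every test.

g5 stuck-at-0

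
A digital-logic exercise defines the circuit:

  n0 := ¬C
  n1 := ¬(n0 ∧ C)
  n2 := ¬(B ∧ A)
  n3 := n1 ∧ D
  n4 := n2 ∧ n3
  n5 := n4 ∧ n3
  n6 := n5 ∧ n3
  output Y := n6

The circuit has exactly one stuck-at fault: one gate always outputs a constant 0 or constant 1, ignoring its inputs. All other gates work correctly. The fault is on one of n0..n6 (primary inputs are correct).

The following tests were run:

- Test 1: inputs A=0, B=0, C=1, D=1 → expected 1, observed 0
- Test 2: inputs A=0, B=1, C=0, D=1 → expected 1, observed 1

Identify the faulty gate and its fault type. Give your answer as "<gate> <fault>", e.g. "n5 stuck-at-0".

Fault-free values for test 1 (A=0, B=0, C=1, D=1): n0=0, n1=1, n2=1, n3=1, n4=1, n5=1, n6=1, giving Y=1. Observed 0.
Test 1: faults giving observed 0 are {n0 stuck-at-1, n1 stuck-at-0, n2 stuck-at-0, n3 stuck-at-0, n4 stuck-at-0, n5 stuck-at-0, n6 stuck-at-0}.
Test 2 (A=0, B=1, C=0, D=1): fault-free n0=1, n1=1, n2=1, n3=1, n4=1, n5=1, n6=1 → 1; observed 1. Eliminates n1 stuck-at-0, n2 stuck-at-0, n3 stuck-at-0, n4 stuck-at-0, n5 stuck-at-0, n6 stuck-at-0.
Only n0 stuck-at-1 is consistent with every test.

n0 stuck-at-1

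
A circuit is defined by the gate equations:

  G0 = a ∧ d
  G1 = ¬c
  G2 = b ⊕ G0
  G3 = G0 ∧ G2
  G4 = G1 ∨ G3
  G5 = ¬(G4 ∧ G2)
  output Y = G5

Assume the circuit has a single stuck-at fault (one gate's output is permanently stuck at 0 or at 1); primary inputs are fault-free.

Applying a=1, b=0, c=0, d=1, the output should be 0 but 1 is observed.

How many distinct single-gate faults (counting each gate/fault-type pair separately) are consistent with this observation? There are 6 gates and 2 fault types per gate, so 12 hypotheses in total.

4

Fault-free: G0=1, G1=1, G2=1, G3=1, G4=1, G5=0 → 0. Observed 1.
  G0 stuck-at-0: output 1 ✓
  G0 stuck-at-1: output 0 ✗
  G1 stuck-at-0: output 0 ✗
  G1 stuck-at-1: output 0 ✗
  G2 stuck-at-0: output 1 ✓
  G2 stuck-at-1: output 0 ✗
  G3 stuck-at-0: output 0 ✗
  G3 stuck-at-1: output 0 ✗
  G4 stuck-at-0: output 1 ✓
  G4 stuck-at-1: output 0 ✗
  G5 stuck-at-0: output 0 ✗
  G5 stuck-at-1: output 1 ✓
Consistent faults: {G0 stuck-at-0, G2 stuck-at-0, G4 stuck-at-0, G5 stuck-at-1} — 4 in all.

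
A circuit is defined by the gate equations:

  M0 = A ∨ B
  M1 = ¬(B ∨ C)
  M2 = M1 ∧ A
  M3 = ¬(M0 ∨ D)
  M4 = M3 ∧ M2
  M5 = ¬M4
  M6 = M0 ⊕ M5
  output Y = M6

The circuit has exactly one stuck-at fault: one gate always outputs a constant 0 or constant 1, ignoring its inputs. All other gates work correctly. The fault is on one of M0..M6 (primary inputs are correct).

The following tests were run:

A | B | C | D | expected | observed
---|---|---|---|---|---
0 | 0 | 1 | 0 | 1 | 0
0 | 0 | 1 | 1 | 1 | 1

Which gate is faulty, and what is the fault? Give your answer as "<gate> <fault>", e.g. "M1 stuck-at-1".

M2 stuck-at-1

Fault-free values for test 1 (A=0, B=0, C=1, D=0): M0=0, M1=0, M2=0, M3=1, M4=0, M5=1, M6=1, giving Y=1. Observed 0.
Test 1: faults giving observed 0 are {M0 stuck-at-1, M2 stuck-at-1, M4 stuck-at-1, M5 stuck-at-0, M6 stuck-at-0}.
Test 2 (A=0, B=0, C=1, D=1): fault-free M0=0, M1=0, M2=0, M3=0, M4=0, M5=1, M6=1 → 1; observed 1. Eliminates M0 stuck-at-1, M4 stuck-at-1, M5 stuck-at-0, M6 stuck-at-0.
Only M2 stuck-at-1 is consistent with every test.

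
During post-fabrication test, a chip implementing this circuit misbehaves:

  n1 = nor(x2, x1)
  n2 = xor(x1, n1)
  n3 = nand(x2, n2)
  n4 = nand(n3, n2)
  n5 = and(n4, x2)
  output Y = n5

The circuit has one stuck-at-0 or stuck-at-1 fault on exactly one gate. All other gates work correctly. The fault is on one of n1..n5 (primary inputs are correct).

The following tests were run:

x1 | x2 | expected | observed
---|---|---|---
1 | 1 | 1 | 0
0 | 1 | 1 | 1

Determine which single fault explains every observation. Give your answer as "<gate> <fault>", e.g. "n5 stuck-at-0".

n3 stuck-at-1

Fault-free values for test 1 (x1=1, x2=1): n1=0, n2=1, n3=0, n4=1, n5=1, giving Y=1. Observed 0.
Test 1: faults giving observed 0 are {n3 stuck-at-1, n4 stuck-at-0, n5 stuck-at-0}.
Test 2 (x1=0, x2=1): fault-free n1=0, n2=0, n3=1, n4=1, n5=1 → 1; observed 1. Eliminates n4 stuck-at-0, n5 stuck-at-0.
Only n3 stuck-at-1 is consistent with every test.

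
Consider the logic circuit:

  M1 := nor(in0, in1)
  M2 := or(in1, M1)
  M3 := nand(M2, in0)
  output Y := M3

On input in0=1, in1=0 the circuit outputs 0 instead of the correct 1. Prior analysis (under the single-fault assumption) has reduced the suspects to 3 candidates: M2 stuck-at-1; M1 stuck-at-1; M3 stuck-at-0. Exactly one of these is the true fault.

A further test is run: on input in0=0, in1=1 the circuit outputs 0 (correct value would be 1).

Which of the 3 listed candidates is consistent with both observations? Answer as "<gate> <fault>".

Evaluate each candidate on input in0=0, in1=1:
  M2 stuck-at-1: M1=0, M2=1 [stuck-at-1], M3=1 → 1 — eliminated
  M1 stuck-at-1: M1=1 [stuck-at-1], M2=1, M3=1 → 1 — eliminated
  M3 stuck-at-0: M1=0, M2=1, M3=0 [stuck-at-0] → 0 — matches
Only M3 stuck-at-0 reproduces the observed 0.

M3 stuck-at-0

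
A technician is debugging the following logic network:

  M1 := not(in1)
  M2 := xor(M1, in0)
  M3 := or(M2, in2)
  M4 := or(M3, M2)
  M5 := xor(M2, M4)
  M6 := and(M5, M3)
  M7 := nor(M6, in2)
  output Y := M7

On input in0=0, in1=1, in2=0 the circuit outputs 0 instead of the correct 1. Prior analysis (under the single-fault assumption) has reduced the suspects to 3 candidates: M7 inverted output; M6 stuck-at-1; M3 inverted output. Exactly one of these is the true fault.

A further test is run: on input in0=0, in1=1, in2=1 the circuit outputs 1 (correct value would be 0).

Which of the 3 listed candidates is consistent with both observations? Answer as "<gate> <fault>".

M7 inverted output

Evaluate each candidate on input in0=0, in1=1, in2=1:
  M7 inverted output: M1=0, M2=0, M3=1, M4=1, M5=1, M6=1, M7=1 [inverted output] → 1 — matches
  M6 stuck-at-1: M1=0, M2=0, M3=1, M4=1, M5=1, M6=1 [stuck-at-1], M7=0 → 0 — eliminated
  M3 inverted output: M1=0, M2=0, M3=0 [inverted output], M4=0, M5=0, M6=0, M7=0 → 0 — eliminated
Only M7 inverted output reproduces the observed 1.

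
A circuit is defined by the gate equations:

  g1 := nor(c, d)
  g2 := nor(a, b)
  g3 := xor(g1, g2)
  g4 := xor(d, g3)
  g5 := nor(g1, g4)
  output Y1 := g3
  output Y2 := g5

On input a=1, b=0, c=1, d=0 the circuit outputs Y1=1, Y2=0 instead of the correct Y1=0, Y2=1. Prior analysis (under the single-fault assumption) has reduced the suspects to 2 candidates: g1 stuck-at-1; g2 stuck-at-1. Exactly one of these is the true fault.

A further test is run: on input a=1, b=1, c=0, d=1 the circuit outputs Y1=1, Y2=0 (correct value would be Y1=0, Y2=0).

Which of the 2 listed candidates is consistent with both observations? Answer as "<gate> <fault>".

Evaluate each candidate on input a=1, b=1, c=0, d=1:
  g1 stuck-at-1: g1=1 [stuck-at-1], g2=0, g3=1, g4=0, g5=0 → Y1=1, Y2=0 — matches
  g2 stuck-at-1: g1=0, g2=1 [stuck-at-1], g3=1, g4=0, g5=1 → Y1=1, Y2=1 — eliminated
Only g1 stuck-at-1 reproduces the observed Y1=1, Y2=0.

g1 stuck-at-1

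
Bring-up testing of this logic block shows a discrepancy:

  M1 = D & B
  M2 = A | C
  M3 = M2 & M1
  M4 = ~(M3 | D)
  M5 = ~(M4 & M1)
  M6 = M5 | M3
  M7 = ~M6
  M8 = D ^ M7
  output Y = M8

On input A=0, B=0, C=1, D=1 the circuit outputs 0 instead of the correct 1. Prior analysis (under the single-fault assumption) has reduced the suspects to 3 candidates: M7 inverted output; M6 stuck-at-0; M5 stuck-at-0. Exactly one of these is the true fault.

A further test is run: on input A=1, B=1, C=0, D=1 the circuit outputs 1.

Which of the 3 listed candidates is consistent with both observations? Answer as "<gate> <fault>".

M5 stuck-at-0

Evaluate each candidate on input A=1, B=1, C=0, D=1:
  M7 inverted output: M1=1, M2=1, M3=1, M4=0, M5=1, M6=1, M7=1 [inverted output], M8=0 → 0 — eliminated
  M6 stuck-at-0: M1=1, M2=1, M3=1, M4=0, M5=1, M6=0 [stuck-at-0], M7=1, M8=0 → 0 — eliminated
  M5 stuck-at-0: M1=1, M2=1, M3=1, M4=0, M5=0 [stuck-at-0], M6=1, M7=0, M8=1 → 1 — matches
Only M5 stuck-at-0 reproduces the observed 1.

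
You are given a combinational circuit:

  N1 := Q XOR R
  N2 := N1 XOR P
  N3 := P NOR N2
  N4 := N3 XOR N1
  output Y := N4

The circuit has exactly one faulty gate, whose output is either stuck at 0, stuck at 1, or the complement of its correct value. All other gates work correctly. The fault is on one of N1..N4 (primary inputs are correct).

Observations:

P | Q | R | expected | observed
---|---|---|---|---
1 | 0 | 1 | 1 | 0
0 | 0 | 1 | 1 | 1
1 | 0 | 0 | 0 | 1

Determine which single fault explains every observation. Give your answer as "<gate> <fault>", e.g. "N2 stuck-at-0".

Fault-free values for test 1 (P=1, Q=0, R=1): N1=1, N2=0, N3=0, N4=1, giving Y=1. Observed 0.
Test 1: faults giving observed 0 are {N1 stuck-at-0, N1 inverted output, N3 stuck-at-1, N3 inverted output, N4 stuck-at-0, N4 inverted output}.
Test 2 (P=0, Q=0, R=1): fault-free N1=1, N2=1, N3=0, N4=1 → 1; observed 1. Eliminates N3 stuck-at-1, N3 inverted output, N4 stuck-at-0, N4 inverted output.
Test 3 (P=1, Q=0, R=0): fault-free N1=0, N2=1, N3=0, N4=0 → 0; observed 1. Eliminates N1 stuck-at-0.
Only N1 inverted output is consistent with every test.

N1 inverted output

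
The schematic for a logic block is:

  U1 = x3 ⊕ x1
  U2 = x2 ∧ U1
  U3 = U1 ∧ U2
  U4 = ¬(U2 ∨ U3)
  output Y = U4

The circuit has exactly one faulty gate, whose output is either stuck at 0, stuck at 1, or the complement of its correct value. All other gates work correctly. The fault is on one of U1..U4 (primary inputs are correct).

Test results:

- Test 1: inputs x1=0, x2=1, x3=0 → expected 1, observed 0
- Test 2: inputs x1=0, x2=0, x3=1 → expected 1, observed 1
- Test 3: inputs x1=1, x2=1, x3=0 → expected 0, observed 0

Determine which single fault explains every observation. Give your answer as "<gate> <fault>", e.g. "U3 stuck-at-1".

U1 stuck-at-1

Fault-free values for test 1 (x1=0, x2=1, x3=0): U1=0, U2=0, U3=0, U4=1, giving Y=1. Observed 0.
Test 1: faults giving observed 0 are {U1 stuck-at-1, U1 inverted output, U2 stuck-at-1, U2 inverted output, U3 stuck-at-1, U3 inverted output, U4 stuck-at-0, U4 inverted output}.
Test 2 (x1=0, x2=0, x3=1): fault-free U1=1, U2=0, U3=0, U4=1 → 1; observed 1. Eliminates U2 stuck-at-1, U2 inverted output, U3 stuck-at-1, U3 inverted output, U4 stuck-at-0, U4 inverted output.
Test 3 (x1=1, x2=1, x3=0): fault-free U1=1, U2=1, U3=1, U4=0 → 0; observed 0. Eliminates U1 inverted output.
Only U1 stuck-at-1 is consistent with every test.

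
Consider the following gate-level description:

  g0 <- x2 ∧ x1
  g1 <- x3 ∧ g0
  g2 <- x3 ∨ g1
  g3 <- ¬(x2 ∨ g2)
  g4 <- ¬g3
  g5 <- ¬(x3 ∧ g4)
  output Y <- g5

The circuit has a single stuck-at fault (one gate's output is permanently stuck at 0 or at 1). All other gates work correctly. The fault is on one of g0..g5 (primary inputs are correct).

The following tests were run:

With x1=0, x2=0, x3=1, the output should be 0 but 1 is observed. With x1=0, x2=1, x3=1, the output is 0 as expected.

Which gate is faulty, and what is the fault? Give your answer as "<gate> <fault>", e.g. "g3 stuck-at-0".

g2 stuck-at-0

Fault-free values for test 1 (x1=0, x2=0, x3=1): g0=0, g1=0, g2=1, g3=0, g4=1, g5=0, giving Y=0. Observed 1.
Test 1: faults giving observed 1 are {g2 stuck-at-0, g3 stuck-at-1, g4 stuck-at-0, g5 stuck-at-1}.
Test 2 (x1=0, x2=1, x3=1): fault-free g0=0, g1=0, g2=1, g3=0, g4=1, g5=0 → 0; observed 0. Eliminates g3 stuck-at-1, g4 stuck-at-0, g5 stuck-at-1.
Only g2 stuck-at-0 is consistent with every test.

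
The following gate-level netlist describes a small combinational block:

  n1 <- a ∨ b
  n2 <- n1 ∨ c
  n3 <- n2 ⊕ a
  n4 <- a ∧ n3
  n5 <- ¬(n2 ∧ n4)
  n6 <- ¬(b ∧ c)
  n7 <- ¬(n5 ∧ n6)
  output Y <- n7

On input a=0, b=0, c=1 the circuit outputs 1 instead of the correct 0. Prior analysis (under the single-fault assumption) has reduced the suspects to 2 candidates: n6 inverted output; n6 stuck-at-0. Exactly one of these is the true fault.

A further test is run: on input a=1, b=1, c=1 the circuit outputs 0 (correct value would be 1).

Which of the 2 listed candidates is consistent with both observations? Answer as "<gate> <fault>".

n6 inverted output

Evaluate each candidate on input a=1, b=1, c=1:
  n6 inverted output: n1=1, n2=1, n3=0, n4=0, n5=1, n6=1 [inverted output], n7=0 → 0 — matches
  n6 stuck-at-0: n1=1, n2=1, n3=0, n4=0, n5=1, n6=0 [stuck-at-0], n7=1 → 1 — eliminated
Only n6 inverted output reproduces the observed 0.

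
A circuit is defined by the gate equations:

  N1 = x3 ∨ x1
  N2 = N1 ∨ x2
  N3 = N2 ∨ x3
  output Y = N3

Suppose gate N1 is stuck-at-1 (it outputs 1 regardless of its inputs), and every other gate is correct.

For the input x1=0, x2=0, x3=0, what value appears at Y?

Propagate with N1 forced: N1=1 [stuck-at-1], N2=1, N3=1.
So Y = 1. (Without the fault it would be 0.)

1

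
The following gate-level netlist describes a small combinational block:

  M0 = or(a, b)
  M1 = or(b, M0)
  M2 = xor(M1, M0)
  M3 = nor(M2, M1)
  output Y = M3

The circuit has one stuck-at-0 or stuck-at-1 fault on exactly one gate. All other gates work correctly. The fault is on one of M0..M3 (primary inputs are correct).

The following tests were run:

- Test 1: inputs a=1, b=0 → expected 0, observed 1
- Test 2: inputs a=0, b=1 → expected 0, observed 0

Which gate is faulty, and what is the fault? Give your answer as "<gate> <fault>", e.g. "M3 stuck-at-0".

Fault-free values for test 1 (a=1, b=0): M0=1, M1=1, M2=0, M3=0, giving Y=0. Observed 1.
Test 1: faults giving observed 1 are {M0 stuck-at-0, M3 stuck-at-1}.
Test 2 (a=0, b=1): fault-free M0=1, M1=1, M2=0, M3=0 → 0; observed 0. Eliminates M3 stuck-at-1.
Only M0 stuck-at-0 is consistent with every test.

M0 stuck-at-0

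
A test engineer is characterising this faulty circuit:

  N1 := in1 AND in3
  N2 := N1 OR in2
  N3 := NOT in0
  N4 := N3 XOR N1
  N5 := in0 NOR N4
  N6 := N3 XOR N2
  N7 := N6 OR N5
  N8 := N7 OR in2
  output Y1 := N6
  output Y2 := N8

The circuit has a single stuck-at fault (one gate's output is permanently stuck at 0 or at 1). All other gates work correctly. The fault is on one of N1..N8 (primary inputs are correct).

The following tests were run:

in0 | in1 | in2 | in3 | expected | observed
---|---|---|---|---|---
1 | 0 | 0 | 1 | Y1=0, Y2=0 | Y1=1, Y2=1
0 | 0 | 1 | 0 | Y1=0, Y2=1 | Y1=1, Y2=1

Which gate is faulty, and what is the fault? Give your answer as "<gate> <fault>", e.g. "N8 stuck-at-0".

Fault-free values for test 1 (in0=1, in1=0, in2=0, in3=1): N1=0, N2=0, N3=0, N4=0, N5=0, N6=0, N7=0, N8=0, giving Y1=0, Y2=0. Observed Y1=1, Y2=1.
Test 1: faults giving observed Y1=1, Y2=1 are {N1 stuck-at-1, N2 stuck-at-1, N3 stuck-at-1, N6 stuck-at-1}.
Test 2 (in0=0, in1=0, in2=1, in3=0): fault-free N1=0, N2=1, N3=1, N4=1, N5=0, N6=0, N7=0, N8=1 → Y1=0, Y2=1; observed Y1=1, Y2=1. Eliminates N1 stuck-at-1, N2 stuck-at-1, N3 stuck-at-1.
Only N6 stuck-at-1 is consistent with every test.

N6 stuck-at-1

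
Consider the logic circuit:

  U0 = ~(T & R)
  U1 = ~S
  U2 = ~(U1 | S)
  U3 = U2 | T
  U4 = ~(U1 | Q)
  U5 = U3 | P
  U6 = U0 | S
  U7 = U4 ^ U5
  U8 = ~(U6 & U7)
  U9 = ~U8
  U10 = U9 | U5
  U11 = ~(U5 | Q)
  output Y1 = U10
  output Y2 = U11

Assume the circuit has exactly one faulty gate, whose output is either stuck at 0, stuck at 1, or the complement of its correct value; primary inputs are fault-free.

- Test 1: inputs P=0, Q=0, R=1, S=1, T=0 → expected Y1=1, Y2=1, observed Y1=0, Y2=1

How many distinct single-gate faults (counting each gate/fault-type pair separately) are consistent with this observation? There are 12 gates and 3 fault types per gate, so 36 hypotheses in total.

Fault-free: U0=1, U1=0, U2=0, U3=0, U4=1, U5=0, U6=1, U7=1, U8=0, U9=1, U10=1, U11=1 → Y1=1, Y2=1. Observed Y1=0, Y2=1.
  U0: none of the 3 fault types match ✗
  U1: stuck-at-1, inverted output ✓; others ✗
  U2: none of the 3 fault types match ✗
  U3: none of the 3 fault types match ✗
  U4: stuck-at-0, inverted output ✓; others ✗
  U5: none of the 3 fault types match ✗
  U6: stuck-at-0, inverted output ✓; others ✗
  U7: stuck-at-0, inverted output ✓; others ✗
  U8: stuck-at-1, inverted output ✓; others ✗
  U9: stuck-at-0, inverted output ✓; others ✗
  U10: stuck-at-0, inverted output ✓; others ✗
  U11: none of the 3 fault types match ✗
Consistent faults: {U1 stuck-at-1, U1 inverted output, U4 stuck-at-0, U4 inverted output, U6 stuck-at-0, U6 inverted output, U7 stuck-at-0, U7 inverted output, U8 stuck-at-1, U8 inverted output, U9 stuck-at-0, U9 inverted output, U10 stuck-at-0, U10 inverted output} — 14 in all.

14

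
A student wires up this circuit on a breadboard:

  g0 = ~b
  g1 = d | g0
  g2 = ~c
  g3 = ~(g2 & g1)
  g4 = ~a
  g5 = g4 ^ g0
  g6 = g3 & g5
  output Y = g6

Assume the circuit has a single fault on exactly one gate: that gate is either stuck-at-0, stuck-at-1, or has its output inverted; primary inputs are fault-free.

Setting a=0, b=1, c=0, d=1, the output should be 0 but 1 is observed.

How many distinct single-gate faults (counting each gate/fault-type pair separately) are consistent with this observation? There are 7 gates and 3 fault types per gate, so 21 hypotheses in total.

Fault-free: g0=0, g1=1, g2=1, g3=0, g4=1, g5=1, g6=0 → 0. Observed 1.
  g0: none of the 3 fault types match ✗
  g1: stuck-at-0, inverted output ✓; others ✗
  g2: stuck-at-0, inverted output ✓; others ✗
  g3: stuck-at-1, inverted output ✓; others ✗
  g4: none of the 3 fault types match ✗
  g5: none of the 3 fault types match ✗
  g6: stuck-at-1, inverted output ✓; others ✗
Consistent faults: {g1 stuck-at-0, g1 inverted output, g2 stuck-at-0, g2 inverted output, g3 stuck-at-1, g3 inverted output, g6 stuck-at-1, g6 inverted output} — 8 in all.

8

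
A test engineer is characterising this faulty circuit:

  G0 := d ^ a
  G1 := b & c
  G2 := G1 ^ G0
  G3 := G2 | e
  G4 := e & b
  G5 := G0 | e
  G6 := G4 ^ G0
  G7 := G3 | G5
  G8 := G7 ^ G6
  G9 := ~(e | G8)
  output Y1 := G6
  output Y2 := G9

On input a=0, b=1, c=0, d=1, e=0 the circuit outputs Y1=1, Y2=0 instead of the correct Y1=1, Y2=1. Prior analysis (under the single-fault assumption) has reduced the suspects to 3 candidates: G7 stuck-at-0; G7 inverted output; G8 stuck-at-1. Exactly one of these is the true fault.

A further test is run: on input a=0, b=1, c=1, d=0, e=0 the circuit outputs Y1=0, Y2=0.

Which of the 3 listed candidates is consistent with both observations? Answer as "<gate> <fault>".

Evaluate each candidate on input a=0, b=1, c=1, d=0, e=0:
  G7 stuck-at-0: G0=0, G1=1, G2=1, G3=1, G4=0, G5=0, G6=0, G7=0 [stuck-at-0], G8=0, G9=1 → Y1=0, Y2=1 — eliminated
  G7 inverted output: G0=0, G1=1, G2=1, G3=1, G4=0, G5=0, G6=0, G7=0 [inverted output], G8=0, G9=1 → Y1=0, Y2=1 — eliminated
  G8 stuck-at-1: G0=0, G1=1, G2=1, G3=1, G4=0, G5=0, G6=0, G7=1, G8=1 [stuck-at-1], G9=0 → Y1=0, Y2=0 — matches
Only G8 stuck-at-1 reproduces the observed Y1=0, Y2=0.

G8 stuck-at-1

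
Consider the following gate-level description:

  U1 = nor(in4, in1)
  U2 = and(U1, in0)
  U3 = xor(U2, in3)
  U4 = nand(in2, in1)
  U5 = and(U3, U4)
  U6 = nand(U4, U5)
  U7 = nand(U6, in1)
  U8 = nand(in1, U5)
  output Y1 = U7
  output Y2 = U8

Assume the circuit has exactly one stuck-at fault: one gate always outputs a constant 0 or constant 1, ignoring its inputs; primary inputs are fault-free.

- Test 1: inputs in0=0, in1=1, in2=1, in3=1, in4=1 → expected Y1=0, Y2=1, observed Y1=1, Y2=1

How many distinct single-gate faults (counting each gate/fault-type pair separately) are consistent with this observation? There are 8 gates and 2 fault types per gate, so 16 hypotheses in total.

2

Fault-free: U1=0, U2=0, U3=1, U4=0, U5=0, U6=1, U7=0, U8=1 → Y1=0, Y2=1. Observed Y1=1, Y2=1.
  U1: none of the 2 fault types match ✗
  U2: none of the 2 fault types match ✗
  U3: none of the 2 fault types match ✗
  U4: none of the 2 fault types match ✗
  U5: none of the 2 fault types match ✗
  U6: stuck-at-0 ✓; others ✗
  U7: stuck-at-1 ✓; others ✗
  U8: none of the 2 fault types match ✗
Consistent faults: {U6 stuck-at-0, U7 stuck-at-1} — 2 in all.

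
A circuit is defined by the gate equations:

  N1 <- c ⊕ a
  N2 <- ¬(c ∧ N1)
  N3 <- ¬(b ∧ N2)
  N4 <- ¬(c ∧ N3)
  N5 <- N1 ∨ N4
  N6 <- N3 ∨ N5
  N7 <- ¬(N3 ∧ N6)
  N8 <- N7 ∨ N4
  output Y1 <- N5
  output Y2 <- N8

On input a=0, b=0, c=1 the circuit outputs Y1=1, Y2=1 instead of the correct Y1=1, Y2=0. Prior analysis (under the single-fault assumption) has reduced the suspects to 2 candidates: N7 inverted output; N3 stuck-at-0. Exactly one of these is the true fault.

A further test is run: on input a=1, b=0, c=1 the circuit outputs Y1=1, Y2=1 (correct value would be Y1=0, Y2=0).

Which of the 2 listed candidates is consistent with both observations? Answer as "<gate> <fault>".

Evaluate each candidate on input a=1, b=0, c=1:
  N7 inverted output: N1=0, N2=1, N3=1, N4=0, N5=0, N6=1, N7=1 [inverted output], N8=1 → Y1=0, Y2=1 — eliminated
  N3 stuck-at-0: N1=0, N2=1, N3=0 [stuck-at-0], N4=1, N5=1, N6=1, N7=1, N8=1 → Y1=1, Y2=1 — matches
Only N3 stuck-at-0 reproduces the observed Y1=1, Y2=1.

N3 stuck-at-0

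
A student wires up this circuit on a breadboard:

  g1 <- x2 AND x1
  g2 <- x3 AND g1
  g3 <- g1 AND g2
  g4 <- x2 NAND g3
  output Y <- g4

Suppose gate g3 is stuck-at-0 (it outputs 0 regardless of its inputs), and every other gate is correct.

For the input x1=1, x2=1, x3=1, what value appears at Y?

1

Propagate with g3 forced: g1=1, g2=1, g3=0 [stuck-at-0], g4=1.
So Y = 1. (Without the fault it would be 0.)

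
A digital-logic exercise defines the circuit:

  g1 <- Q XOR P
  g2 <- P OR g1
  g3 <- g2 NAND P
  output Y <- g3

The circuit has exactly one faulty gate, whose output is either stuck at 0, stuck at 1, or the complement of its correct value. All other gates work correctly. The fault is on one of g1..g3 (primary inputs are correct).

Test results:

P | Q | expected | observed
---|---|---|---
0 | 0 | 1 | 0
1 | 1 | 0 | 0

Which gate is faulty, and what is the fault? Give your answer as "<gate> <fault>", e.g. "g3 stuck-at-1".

Fault-free values for test 1 (P=0, Q=0): g1=0, g2=0, g3=1, giving Y=1. Observed 0.
Test 1: faults giving observed 0 are {g3 stuck-at-0, g3 inverted output}.
Test 2 (P=1, Q=1): fault-free g1=0, g2=1, g3=0 → 0; observed 0. Eliminates g3 inverted output.
Only g3 stuck-at-0 is consistent with every test.

g3 stuck-at-0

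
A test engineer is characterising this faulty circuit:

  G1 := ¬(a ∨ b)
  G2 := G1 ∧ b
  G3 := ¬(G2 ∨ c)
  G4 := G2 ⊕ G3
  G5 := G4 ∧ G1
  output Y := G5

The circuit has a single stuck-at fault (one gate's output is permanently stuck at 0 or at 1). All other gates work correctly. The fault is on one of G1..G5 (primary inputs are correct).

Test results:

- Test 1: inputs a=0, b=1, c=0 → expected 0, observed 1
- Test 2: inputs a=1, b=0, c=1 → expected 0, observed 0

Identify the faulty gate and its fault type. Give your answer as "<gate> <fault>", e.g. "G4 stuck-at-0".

G1 stuck-at-1

Fault-free values for test 1 (a=0, b=1, c=0): G1=0, G2=0, G3=1, G4=1, G5=0, giving Y=0. Observed 1.
Test 1: faults giving observed 1 are {G1 stuck-at-1, G5 stuck-at-1}.
Test 2 (a=1, b=0, c=1): fault-free G1=0, G2=0, G3=0, G4=0, G5=0 → 0; observed 0. Eliminates G5 stuck-at-1.
Only G1 stuck-at-1 is consistent with every test.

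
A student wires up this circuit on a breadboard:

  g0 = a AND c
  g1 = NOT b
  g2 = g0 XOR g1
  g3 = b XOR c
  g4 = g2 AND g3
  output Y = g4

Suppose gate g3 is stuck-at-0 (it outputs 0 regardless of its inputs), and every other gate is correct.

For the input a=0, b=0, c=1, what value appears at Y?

0

Propagate with g3 forced: g0=0, g1=1, g2=1, g3=0 [stuck-at-0], g4=0.
So Y = 0. (Without the fault it would be 1.)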